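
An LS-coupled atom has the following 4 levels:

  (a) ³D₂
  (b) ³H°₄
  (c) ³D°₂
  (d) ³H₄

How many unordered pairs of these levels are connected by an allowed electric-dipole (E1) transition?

(a)–(b): forbidden (ΔL, ΔJ).
(a)–(c): allowed.
(a)–(d): forbidden (parity, ΔL, ΔJ).
(b)–(c): forbidden (parity, ΔL, ΔJ).
(b)–(d): allowed.
(c)–(d): forbidden (ΔL, ΔJ).
Allowed pairs: 2 of 6.

2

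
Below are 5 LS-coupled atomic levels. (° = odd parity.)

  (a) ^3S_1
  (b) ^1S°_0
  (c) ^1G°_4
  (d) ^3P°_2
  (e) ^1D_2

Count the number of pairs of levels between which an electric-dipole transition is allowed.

(a)–(b): forbidden (ΔS, ΔL).
(a)–(c): forbidden (ΔS, ΔL, ΔJ).
(a)–(d): allowed.
(a)–(e): forbidden (parity, ΔS, ΔL).
(b)–(c): forbidden (parity, ΔL, ΔJ).
(b)–(d): forbidden (parity, ΔS, ΔJ).
(b)–(e): forbidden (ΔL, ΔJ).
(c)–(d): forbidden (parity, ΔS, ΔL, ΔJ).
(c)–(e): forbidden (ΔL, ΔJ).
(d)–(e): forbidden (ΔS).
Allowed pairs: 1 of 10.

1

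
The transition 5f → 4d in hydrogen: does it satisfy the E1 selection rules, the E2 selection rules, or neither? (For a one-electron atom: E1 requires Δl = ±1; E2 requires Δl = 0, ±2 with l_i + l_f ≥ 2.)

Δl = 2 − 3 = -1; l_i + l_f = 5.
E1 (Δl = ±1): satisfied.
E2 (Δl = 0,±2, l_i+l_f ≥ 2): not satisfied.

E1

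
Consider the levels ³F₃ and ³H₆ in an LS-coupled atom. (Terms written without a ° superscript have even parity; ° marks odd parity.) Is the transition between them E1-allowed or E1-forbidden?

Parity must change: even → even — fails.
ΔS = 0: S: 1 → 1 — passes.
ΔL = 0, ±1 (not L=0↔0): L: 3 → 5, ΔL = +2 — fails.
ΔJ = 0, ±1 (not J=0↔0): J: 3 → 6, ΔJ = +3 — fails.
Rule(s) violated: parity, ΔL, ΔJ.

forbidden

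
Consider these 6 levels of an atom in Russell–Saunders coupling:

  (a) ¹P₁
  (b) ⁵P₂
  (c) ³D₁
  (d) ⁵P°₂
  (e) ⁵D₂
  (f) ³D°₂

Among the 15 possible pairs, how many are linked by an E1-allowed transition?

3

(a)–(b): forbidden (parity, ΔS).
(a)–(c): forbidden (parity, ΔS).
(a)–(d): forbidden (ΔS).
(a)–(e): forbidden (parity, ΔS).
(a)–(f): forbidden (ΔS).
(b)–(c): forbidden (parity, ΔS).
(b)–(d): allowed.
(b)–(e): forbidden (parity).
(b)–(f): forbidden (ΔS).
(c)–(d): forbidden (ΔS).
(c)–(e): forbidden (parity, ΔS).
(c)–(f): allowed.
(d)–(e): allowed.
(d)–(f): forbidden (parity, ΔS).
(e)–(f): forbidden (ΔS).
Allowed pairs: 3 of 15.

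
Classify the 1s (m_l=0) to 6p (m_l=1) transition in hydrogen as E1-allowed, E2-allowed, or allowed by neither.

E1

Δl = 1 − 0 = +1; l_i + l_f = 1.
Δm_l = +1.
E1 (Δl = ±1, |Δm_l| ≤ 1): satisfied.
E2 (Δl = 0,±2, l_i+l_f ≥ 2, |Δm_l| ≤ 2): not satisfied.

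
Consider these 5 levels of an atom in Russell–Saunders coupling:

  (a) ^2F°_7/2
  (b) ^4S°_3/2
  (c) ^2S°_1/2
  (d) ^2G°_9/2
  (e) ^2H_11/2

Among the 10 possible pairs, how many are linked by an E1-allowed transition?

1

(a)–(b): forbidden (parity, ΔS, ΔL, ΔJ).
(a)–(c): forbidden (parity, ΔL, ΔJ).
(a)–(d): forbidden (parity).
(a)–(e): forbidden (ΔL, ΔJ).
(b)–(c): forbidden (parity, ΔS, ΔL).
(b)–(d): forbidden (parity, ΔS, ΔL, ΔJ).
(b)–(e): forbidden (ΔS, ΔL, ΔJ).
(c)–(d): forbidden (parity, ΔL, ΔJ).
(c)–(e): forbidden (ΔL, ΔJ).
(d)–(e): allowed.
Allowed pairs: 1 of 10.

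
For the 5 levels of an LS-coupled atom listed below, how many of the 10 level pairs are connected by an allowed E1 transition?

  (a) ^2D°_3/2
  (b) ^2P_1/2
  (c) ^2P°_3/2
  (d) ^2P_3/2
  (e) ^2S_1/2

(a)–(b): allowed.
(a)–(c): forbidden (parity).
(a)–(d): allowed.
(a)–(e): forbidden (ΔL).
(b)–(c): allowed.
(b)–(d): forbidden (parity).
(b)–(e): forbidden (parity).
(c)–(d): allowed.
(c)–(e): allowed.
(d)–(e): forbidden (parity).
Allowed pairs: 5 of 10.

5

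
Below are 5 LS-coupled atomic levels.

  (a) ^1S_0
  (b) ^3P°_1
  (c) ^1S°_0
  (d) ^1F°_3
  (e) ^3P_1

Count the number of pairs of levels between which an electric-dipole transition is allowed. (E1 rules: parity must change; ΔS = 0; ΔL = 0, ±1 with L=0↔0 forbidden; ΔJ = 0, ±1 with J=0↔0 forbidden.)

(a)–(b): forbidden (ΔS).
(a)–(c): forbidden (ΔL, ΔJ).
(a)–(d): forbidden (ΔL, ΔJ).
(a)–(e): forbidden (parity, ΔS).
(b)–(c): forbidden (parity, ΔS).
(b)–(d): forbidden (parity, ΔS, ΔL, ΔJ).
(b)–(e): allowed.
(c)–(d): forbidden (parity, ΔL, ΔJ).
(c)–(e): forbidden (ΔS).
(d)–(e): forbidden (ΔS, ΔL, ΔJ).
Allowed pairs: 1 of 10.

1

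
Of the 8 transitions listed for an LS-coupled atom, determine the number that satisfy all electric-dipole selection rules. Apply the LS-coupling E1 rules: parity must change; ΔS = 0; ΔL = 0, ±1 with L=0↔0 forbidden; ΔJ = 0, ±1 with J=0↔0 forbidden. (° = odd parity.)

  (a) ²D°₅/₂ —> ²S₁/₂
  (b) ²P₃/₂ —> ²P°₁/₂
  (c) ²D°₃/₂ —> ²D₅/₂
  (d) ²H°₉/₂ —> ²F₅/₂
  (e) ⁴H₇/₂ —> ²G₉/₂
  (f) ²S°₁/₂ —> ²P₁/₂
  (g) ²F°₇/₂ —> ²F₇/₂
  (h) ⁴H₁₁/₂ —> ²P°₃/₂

4

(a) forbidden (ΔL, ΔJ fail)
(b) allowed
(c) allowed
(d) forbidden (ΔL, ΔJ fail)
(e) forbidden (parity, ΔS fail)
(f) allowed
(g) allowed
(h) forbidden (ΔS, ΔL, ΔJ fail)
Total allowed: 4 of 8.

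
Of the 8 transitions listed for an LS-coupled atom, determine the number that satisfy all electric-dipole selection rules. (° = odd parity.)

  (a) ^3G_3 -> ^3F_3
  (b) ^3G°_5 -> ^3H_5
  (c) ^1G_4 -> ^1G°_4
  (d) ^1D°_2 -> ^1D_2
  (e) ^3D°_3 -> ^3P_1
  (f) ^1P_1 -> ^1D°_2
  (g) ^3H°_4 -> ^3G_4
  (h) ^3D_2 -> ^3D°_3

6

(a) forbidden (parity fails)
(b) allowed
(c) allowed
(d) allowed
(e) forbidden (ΔJ fails)
(f) allowed
(g) allowed
(h) allowed
Total allowed: 6 of 8.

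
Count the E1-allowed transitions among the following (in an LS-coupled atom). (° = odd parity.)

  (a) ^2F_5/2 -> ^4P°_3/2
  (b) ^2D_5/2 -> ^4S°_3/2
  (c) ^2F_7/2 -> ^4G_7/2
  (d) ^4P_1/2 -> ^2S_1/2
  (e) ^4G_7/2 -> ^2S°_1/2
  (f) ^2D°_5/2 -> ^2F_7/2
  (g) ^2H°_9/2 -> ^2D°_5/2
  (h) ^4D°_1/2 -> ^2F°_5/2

1

(a) forbidden (ΔS, ΔL fail)
(b) forbidden (ΔS, ΔL fail)
(c) forbidden (parity, ΔS fail)
(d) forbidden (parity, ΔS fail)
(e) forbidden (ΔS, ΔL, ΔJ fail)
(f) allowed
(g) forbidden (parity, ΔL, ΔJ fail)
(h) forbidden (parity, ΔS, ΔJ fail)
Total allowed: 1 of 8.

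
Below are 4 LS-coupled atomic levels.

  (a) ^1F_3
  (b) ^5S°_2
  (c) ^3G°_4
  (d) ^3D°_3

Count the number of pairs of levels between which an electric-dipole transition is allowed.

0

(a)–(b): forbidden (ΔS, ΔL).
(a)–(c): forbidden (ΔS).
(a)–(d): forbidden (ΔS).
(b)–(c): forbidden (parity, ΔS, ΔL, ΔJ).
(b)–(d): forbidden (parity, ΔS, ΔL).
(c)–(d): forbidden (parity, ΔL).
Allowed pairs: 0 of 6.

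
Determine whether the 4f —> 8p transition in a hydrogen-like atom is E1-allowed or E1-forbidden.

forbidden

l: 3 → 1 (Δl = -2). Δl = ±1 fails.
The transition is electric-dipole forbidden.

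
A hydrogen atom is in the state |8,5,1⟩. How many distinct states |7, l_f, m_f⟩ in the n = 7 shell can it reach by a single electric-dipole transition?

E1 requires Δl = ±1, so l_f ∈ {4, 6}; with 0 ≤ l_f ≤ n_f−1 = 6, the allowed l_f values are {4, 6}.
For l_f = 4: m_f ∈ {m_i−1, m_i, m_i+1} ∩ [−4, 4] = {0, 1, 2} → 3 states.
For l_f = 6: m_f ∈ {m_i−1, m_i, m_i+1} ∩ [−6, 6] = {0, 1, 2} → 3 states.
Total: 6.

6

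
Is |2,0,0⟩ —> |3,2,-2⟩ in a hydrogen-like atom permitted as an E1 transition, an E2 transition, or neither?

Δl = 2 − 0 = +2; l_i + l_f = 2.
Δm_l = -2.
E1 (Δl = ±1, |Δm_l| ≤ 1): not satisfied.
E2 (Δl = 0,±2, l_i+l_f ≥ 2, |Δm_l| ≤ 2): satisfied.

E2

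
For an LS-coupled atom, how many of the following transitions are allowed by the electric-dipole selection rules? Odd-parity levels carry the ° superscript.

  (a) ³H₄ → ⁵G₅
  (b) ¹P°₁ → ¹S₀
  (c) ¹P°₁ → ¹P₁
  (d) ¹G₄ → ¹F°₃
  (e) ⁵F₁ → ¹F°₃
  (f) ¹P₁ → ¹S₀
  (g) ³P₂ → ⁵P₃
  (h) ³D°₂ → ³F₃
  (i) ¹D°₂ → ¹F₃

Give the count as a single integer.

(a) forbidden (parity, ΔS fail)
(b) allowed
(c) allowed
(d) allowed
(e) forbidden (ΔS, ΔJ fail)
(f) forbidden (parity fails)
(g) forbidden (parity, ΔS fail)
(h) allowed
(i) allowed
Total allowed: 5 of 9.

5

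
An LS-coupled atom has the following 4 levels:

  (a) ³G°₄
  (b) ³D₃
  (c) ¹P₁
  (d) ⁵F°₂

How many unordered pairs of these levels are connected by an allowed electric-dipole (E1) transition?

0

(a)–(b): forbidden (ΔL).
(a)–(c): forbidden (ΔS, ΔL, ΔJ).
(a)–(d): forbidden (parity, ΔS, ΔJ).
(b)–(c): forbidden (parity, ΔS, ΔJ).
(b)–(d): forbidden (ΔS).
(c)–(d): forbidden (ΔS, ΔL).
Allowed pairs: 0 of 6.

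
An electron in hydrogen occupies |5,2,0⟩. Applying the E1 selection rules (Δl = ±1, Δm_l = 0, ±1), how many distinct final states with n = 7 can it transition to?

E1 requires Δl = ±1, so l_f ∈ {1, 3}; with 0 ≤ l_f ≤ n_f−1 = 6, the allowed l_f values are {1, 3}.
For l_f = 1: m_f ∈ {m_i−1, m_i, m_i+1} ∩ [−1, 1] = {-1, 0, 1} → 3 states.
For l_f = 3: m_f ∈ {m_i−1, m_i, m_i+1} ∩ [−3, 3] = {-1, 0, 1} → 3 states.
Total: 6.

6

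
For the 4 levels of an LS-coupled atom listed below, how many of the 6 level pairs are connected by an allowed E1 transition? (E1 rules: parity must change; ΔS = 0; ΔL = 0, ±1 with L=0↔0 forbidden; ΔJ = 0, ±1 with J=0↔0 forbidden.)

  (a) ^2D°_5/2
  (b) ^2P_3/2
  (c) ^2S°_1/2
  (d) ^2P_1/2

(a)–(b): allowed.
(a)–(c): forbidden (parity, ΔL, ΔJ).
(a)–(d): forbidden (ΔJ).
(b)–(c): allowed.
(b)–(d): forbidden (parity).
(c)–(d): allowed.
Allowed pairs: 3 of 6.

3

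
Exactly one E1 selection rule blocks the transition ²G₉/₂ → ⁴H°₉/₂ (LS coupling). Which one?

the ΔS = 0 rule

Parity must change: even → odd — satisfied.
ΔJ = 0, ±1 (not J=0↔0): J: 9/2 → 9/2, ΔJ = +0 — satisfied.
ΔL = 0, ±1 (not L=0↔0): L: 4 → 5, ΔL = +1 — satisfied.
ΔS = 0: S: 1/2 → 3/2 — violated.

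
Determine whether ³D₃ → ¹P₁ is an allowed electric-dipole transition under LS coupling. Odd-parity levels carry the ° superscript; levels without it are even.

forbidden

Initial level: S=1, L=2, J=3, parity even. Final level: S=0, L=1, J=1, parity even.
Parity must change: even → even — violated.
ΔS = 0: S: 1 → 0 — violated.
ΔL = 0, ±1 (not L=0↔0): L: 2 → 1, ΔL = -1 — satisfied.
ΔJ = 0, ±1 (not J=0↔0): J: 3 → 1, ΔJ = -2 — violated.
Rule(s) violated: parity, ΔS, ΔJ.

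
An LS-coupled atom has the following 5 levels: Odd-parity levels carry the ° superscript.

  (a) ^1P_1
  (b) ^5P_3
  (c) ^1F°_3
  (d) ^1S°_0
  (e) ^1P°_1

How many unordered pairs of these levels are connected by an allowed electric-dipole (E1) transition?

2

(a)–(b): forbidden (parity, ΔS, ΔJ).
(a)–(c): forbidden (ΔL, ΔJ).
(a)–(d): allowed.
(a)–(e): allowed.
(b)–(c): forbidden (ΔS, ΔL).
(b)–(d): forbidden (ΔS, ΔJ).
(b)–(e): forbidden (ΔS, ΔJ).
(c)–(d): forbidden (parity, ΔL, ΔJ).
(c)–(e): forbidden (parity, ΔL, ΔJ).
(d)–(e): forbidden (parity).
Allowed pairs: 2 of 10.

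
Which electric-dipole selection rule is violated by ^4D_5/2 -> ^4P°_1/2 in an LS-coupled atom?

the ΔJ = 0, ±1 rule

Reading off the term symbols: S 3/2→3/2, L 2→1, J 5/2→1/2, parity even→odd.
Parity must change: even → odd — ok.
ΔS = 0: S: 3/2 → 3/2 — ok.
ΔL = 0, ±1 (not L=0↔0): L: 2 → 1, ΔL = -1 — ok.
ΔJ = 0, ±1 (not J=0↔0): J: 5/2 → 1/2, ΔJ = -2 — fails.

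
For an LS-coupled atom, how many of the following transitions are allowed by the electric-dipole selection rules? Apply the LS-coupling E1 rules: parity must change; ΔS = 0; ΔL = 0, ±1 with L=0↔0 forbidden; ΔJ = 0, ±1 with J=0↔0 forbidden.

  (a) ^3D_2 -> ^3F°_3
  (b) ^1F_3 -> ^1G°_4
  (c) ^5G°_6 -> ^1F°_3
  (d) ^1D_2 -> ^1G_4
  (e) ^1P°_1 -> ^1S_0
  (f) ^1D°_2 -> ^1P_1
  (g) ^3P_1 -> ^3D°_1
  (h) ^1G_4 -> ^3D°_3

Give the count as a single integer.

(a) allowed
(b) allowed
(c) forbidden (parity, ΔS, ΔJ fail)
(d) forbidden (parity, ΔL, ΔJ fail)
(e) allowed
(f) allowed
(g) allowed
(h) forbidden (ΔS, ΔL fail)
Total allowed: 5 of 8.

5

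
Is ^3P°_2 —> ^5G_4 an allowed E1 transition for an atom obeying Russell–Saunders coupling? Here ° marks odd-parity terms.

Reading off the term symbols: S 1→2, L 1→4, J 2→4, parity odd→even.
ΔJ = 0, ±1 (not J=0↔0): J: 2 → 4, ΔJ = +2 — ✗.
ΔS = 0: S: 1 → 2 — ✗.
Parity must change: odd → even — ✓.
ΔL = 0, ±1 (not L=0↔0): L: 1 → 4, ΔL = +3 — ✗.
Rule(s) violated: ΔS, ΔL, ΔJ.

forbidden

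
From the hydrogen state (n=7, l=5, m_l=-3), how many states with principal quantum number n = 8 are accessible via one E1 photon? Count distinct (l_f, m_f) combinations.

6

E1 requires Δl = ±1, so l_f ∈ {4, 6}; with 0 ≤ l_f ≤ n_f−1 = 7, the allowed l_f values are {4, 6}.
For l_f = 4: m_f ∈ {m_i−1, m_i, m_i+1} ∩ [−4, 4] = {-4, -3, -2} → 3 states.
For l_f = 6: m_f ∈ {m_i−1, m_i, m_i+1} ∩ [−6, 6] = {-4, -3, -2} → 3 states.
Total: 6.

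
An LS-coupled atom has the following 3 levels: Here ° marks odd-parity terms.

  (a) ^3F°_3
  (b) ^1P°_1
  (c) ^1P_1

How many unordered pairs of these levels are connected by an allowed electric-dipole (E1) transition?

(a)–(b): forbidden (parity, ΔS, ΔL, ΔJ).
(a)–(c): forbidden (ΔS, ΔL, ΔJ).
(b)–(c): allowed.
Allowed pairs: 1 of 3.

1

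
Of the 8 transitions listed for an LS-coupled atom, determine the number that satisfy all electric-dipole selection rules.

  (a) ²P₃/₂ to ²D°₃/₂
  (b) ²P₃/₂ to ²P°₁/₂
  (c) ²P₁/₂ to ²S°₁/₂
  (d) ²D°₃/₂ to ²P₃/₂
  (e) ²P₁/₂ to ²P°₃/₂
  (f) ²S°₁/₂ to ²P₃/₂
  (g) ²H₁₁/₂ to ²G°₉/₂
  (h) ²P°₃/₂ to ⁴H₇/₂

7

(a) allowed
(b) allowed
(c) allowed
(d) allowed
(e) allowed
(f) allowed
(g) allowed
(h) forbidden (ΔS, ΔL, ΔJ fail)
Total allowed: 7 of 8.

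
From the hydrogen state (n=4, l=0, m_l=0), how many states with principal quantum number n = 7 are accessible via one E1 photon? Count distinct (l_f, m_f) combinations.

E1 requires Δl = ±1, so l_f ∈ {-1, 1}; with 0 ≤ l_f ≤ n_f−1 = 6, the allowed l_f values are {1}.
For l_f = 1: m_f ∈ {m_i−1, m_i, m_i+1} ∩ [−1, 1] = {-1, 0, 1} → 3 states.
Total: 3.

3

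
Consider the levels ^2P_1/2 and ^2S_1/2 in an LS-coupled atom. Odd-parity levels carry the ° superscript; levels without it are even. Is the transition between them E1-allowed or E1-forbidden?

forbidden

Parity must change: even → even — fails.
ΔS = 0: S: 1/2 → 1/2 — passes.
ΔL = 0, ±1 (not L=0↔0): L: 1 → 0, ΔL = -1 — passes.
ΔJ = 0, ±1 (not J=0↔0): J: 1/2 → 1/2, ΔJ = +0 — passes.
Rule(s) violated: parity.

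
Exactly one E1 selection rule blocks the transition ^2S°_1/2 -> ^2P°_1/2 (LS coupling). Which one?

parity

Initial level: S=1/2, L=0, J=1/2, parity odd. Final level: S=1/2, L=1, J=1/2, parity odd.
Parity must change: odd → odd — fails.
ΔS = 0: S: 1/2 → 1/2 — passes.
ΔL = 0, ±1 (not L=0↔0): L: 0 → 1, ΔL = +1 — passes.
ΔJ = 0, ±1 (not J=0↔0): J: 1/2 → 1/2, ΔJ = +0 — passes.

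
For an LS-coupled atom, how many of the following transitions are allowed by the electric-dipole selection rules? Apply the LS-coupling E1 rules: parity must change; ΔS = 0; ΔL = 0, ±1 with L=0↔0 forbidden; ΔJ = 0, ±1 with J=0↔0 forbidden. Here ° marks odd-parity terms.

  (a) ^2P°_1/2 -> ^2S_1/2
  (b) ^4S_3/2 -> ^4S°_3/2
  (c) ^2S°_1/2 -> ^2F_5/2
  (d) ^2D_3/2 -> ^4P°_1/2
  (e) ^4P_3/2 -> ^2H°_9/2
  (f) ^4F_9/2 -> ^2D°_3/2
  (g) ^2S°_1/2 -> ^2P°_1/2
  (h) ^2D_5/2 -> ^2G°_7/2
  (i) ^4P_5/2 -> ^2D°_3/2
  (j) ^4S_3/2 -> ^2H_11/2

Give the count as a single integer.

(a) allowed
(b) forbidden (ΔL fails)
(c) forbidden (ΔL, ΔJ fail)
(d) forbidden (ΔS fails)
(e) forbidden (ΔS, ΔL, ΔJ fail)
(f) forbidden (ΔS, ΔJ fail)
(g) forbidden (parity fails)
(h) forbidden (ΔL fails)
(i) forbidden (ΔS fails)
(j) forbidden (parity, ΔS, ΔL, ΔJ fail)
Total allowed: 1 of 10.

1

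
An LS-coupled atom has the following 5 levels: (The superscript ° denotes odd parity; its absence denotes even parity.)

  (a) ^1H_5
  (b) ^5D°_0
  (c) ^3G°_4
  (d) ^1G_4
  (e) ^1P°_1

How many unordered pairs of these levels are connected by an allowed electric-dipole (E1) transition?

0

(a)–(b): forbidden (ΔS, ΔL, ΔJ).
(a)–(c): forbidden (ΔS).
(a)–(d): forbidden (parity).
(a)–(e): forbidden (ΔL, ΔJ).
(b)–(c): forbidden (parity, ΔS, ΔL, ΔJ).
(b)–(d): forbidden (ΔS, ΔL, ΔJ).
(b)–(e): forbidden (parity, ΔS).
(c)–(d): forbidden (ΔS).
(c)–(e): forbidden (parity, ΔS, ΔL, ΔJ).
(d)–(e): forbidden (ΔL, ΔJ).
Allowed pairs: 0 of 10.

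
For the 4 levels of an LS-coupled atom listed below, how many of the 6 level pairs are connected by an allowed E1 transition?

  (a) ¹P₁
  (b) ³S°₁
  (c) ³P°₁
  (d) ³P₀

2

(a)–(b): forbidden (ΔS).
(a)–(c): forbidden (ΔS).
(a)–(d): forbidden (parity, ΔS).
(b)–(c): forbidden (parity).
(b)–(d): allowed.
(c)–(d): allowed.
Allowed pairs: 2 of 6.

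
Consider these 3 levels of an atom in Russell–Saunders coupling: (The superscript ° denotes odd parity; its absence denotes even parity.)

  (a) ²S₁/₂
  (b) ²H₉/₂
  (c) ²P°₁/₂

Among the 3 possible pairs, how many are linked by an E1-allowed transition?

(a)–(b): forbidden (parity, ΔL, ΔJ).
(a)–(c): allowed.
(b)–(c): forbidden (ΔL, ΔJ).
Allowed pairs: 1 of 3.

1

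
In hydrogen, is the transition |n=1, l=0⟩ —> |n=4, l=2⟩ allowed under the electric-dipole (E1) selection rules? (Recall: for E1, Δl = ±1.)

l: 0 → 2 (Δl = +2). Δl = ±1 ✗.
The transition is electric-dipole forbidden.

forbidden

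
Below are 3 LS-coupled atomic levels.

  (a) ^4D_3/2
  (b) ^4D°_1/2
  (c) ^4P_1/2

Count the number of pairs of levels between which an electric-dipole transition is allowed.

(a)–(b): allowed.
(a)–(c): forbidden (parity).
(b)–(c): allowed.
Allowed pairs: 2 of 3.

2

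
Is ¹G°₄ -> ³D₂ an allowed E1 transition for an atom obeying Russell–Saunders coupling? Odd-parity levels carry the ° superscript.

forbidden

Reading off the term symbols: S 0→1, L 4→2, J 4→2, parity odd→even.
Parity must change: odd → even — satisfied.
ΔL = 0, ±1 (not L=0↔0): L: 4 → 2, ΔL = -2 — violated.
ΔS = 0: S: 0 → 1 — violated.
ΔJ = 0, ±1 (not J=0↔0): J: 4 → 2, ΔJ = -2 — violated.
Rule(s) violated: ΔS, ΔL, ΔJ.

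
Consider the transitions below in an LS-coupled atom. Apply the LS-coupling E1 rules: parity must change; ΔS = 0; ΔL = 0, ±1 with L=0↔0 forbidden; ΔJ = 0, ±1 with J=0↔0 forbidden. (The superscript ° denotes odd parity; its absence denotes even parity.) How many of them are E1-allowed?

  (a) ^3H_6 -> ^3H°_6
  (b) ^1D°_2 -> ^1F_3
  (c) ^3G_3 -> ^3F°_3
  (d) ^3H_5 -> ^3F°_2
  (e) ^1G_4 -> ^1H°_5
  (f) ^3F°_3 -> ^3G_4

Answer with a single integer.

5

(a) allowed
(b) allowed
(c) allowed
(d) forbidden (ΔL, ΔJ fail)
(e) allowed
(f) allowed
Total allowed: 5 of 6.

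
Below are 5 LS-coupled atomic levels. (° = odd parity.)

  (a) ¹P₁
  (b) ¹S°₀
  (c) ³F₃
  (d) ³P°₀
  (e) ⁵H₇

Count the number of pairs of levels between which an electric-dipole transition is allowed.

(a)–(b): allowed.
(a)–(c): forbidden (parity, ΔS, ΔL, ΔJ).
(a)–(d): forbidden (ΔS).
(a)–(e): forbidden (parity, ΔS, ΔL, ΔJ).
(b)–(c): forbidden (ΔS, ΔL, ΔJ).
(b)–(d): forbidden (parity, ΔS, ΔJ).
(b)–(e): forbidden (ΔS, ΔL, ΔJ).
(c)–(d): forbidden (ΔL, ΔJ).
(c)–(e): forbidden (parity, ΔS, ΔL, ΔJ).
(d)–(e): forbidden (ΔS, ΔL, ΔJ).
Allowed pairs: 1 of 10.

1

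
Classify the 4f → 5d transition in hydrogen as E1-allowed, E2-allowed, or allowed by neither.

E1

Δl = 2 − 3 = -1; l_i + l_f = 5.
E1 (Δl = ±1): satisfied.
E2 (Δl = 0,±2, l_i+l_f ≥ 2): not satisfied.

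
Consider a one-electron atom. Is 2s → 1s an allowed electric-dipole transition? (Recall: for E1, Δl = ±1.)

l: 0 → 0 (Δl = +0). Δl = ±1 fails.
The transition is electric-dipole forbidden.

forbidden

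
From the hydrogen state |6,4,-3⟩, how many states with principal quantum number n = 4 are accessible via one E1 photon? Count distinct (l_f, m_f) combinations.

2

E1 requires Δl = ±1, so l_f ∈ {3, 5}; with 0 ≤ l_f ≤ n_f−1 = 3, the allowed l_f values are {3}.
For l_f = 3: m_f ∈ {m_i−1, m_i, m_i+1} ∩ [−3, 3] = {-3, -2} → 2 states.
Total: 2.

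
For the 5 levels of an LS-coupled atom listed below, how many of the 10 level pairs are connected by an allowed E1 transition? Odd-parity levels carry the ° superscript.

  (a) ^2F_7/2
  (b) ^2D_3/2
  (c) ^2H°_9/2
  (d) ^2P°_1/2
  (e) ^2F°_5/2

(a)–(b): forbidden (parity, ΔJ).
(a)–(c): forbidden (ΔL).
(a)–(d): forbidden (ΔL, ΔJ).
(a)–(e): allowed.
(b)–(c): forbidden (ΔL, ΔJ).
(b)–(d): allowed.
(b)–(e): allowed.
(c)–(d): forbidden (parity, ΔL, ΔJ).
(c)–(e): forbidden (parity, ΔL, ΔJ).
(d)–(e): forbidden (parity, ΔL, ΔJ).
Allowed pairs: 3 of 10.

3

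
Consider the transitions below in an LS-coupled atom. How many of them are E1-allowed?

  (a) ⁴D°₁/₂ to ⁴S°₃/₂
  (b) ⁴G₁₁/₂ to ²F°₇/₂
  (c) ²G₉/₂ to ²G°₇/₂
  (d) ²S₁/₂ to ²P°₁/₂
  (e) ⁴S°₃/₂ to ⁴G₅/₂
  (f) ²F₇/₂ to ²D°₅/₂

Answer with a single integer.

3

(a) forbidden (parity, ΔL fail)
(b) forbidden (ΔS, ΔJ fail)
(c) allowed
(d) allowed
(e) forbidden (ΔL fails)
(f) allowed
Total allowed: 3 of 6.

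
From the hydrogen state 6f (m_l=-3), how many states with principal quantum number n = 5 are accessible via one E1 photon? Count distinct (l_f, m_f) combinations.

E1 requires Δl = ±1, so l_f ∈ {2, 4}; with 0 ≤ l_f ≤ n_f−1 = 4, the allowed l_f values are {2, 4}.
For l_f = 2: m_f ∈ {m_i−1, m_i, m_i+1} ∩ [−2, 2] = {-2} → 1 state.
For l_f = 4: m_f ∈ {m_i−1, m_i, m_i+1} ∩ [−4, 4] = {-4, -3, -2} → 3 states.
Total: 4.

4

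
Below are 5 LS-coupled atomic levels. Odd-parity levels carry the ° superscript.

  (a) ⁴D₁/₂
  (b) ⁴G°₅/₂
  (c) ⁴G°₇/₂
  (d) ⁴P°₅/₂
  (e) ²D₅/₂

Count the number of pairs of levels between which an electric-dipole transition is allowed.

0

(a)–(b): forbidden (ΔL, ΔJ).
(a)–(c): forbidden (ΔL, ΔJ).
(a)–(d): forbidden (ΔJ).
(a)–(e): forbidden (parity, ΔS, ΔJ).
(b)–(c): forbidden (parity).
(b)–(d): forbidden (parity, ΔL).
(b)–(e): forbidden (ΔS, ΔL).
(c)–(d): forbidden (parity, ΔL).
(c)–(e): forbidden (ΔS, ΔL).
(d)–(e): forbidden (ΔS).
Allowed pairs: 0 of 10.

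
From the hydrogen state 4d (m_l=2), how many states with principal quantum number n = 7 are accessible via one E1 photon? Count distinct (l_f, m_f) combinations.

4

E1 requires Δl = ±1, so l_f ∈ {1, 3}; with 0 ≤ l_f ≤ n_f−1 = 6, the allowed l_f values are {1, 3}.
For l_f = 1: m_f ∈ {m_i−1, m_i, m_i+1} ∩ [−1, 1] = {1} → 1 state.
For l_f = 3: m_f ∈ {m_i−1, m_i, m_i+1} ∩ [−3, 3] = {1, 2, 3} → 3 states.
Total: 4.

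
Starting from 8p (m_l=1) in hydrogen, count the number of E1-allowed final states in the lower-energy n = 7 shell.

4

E1 requires Δl = ±1, so l_f ∈ {0, 2}; with 0 ≤ l_f ≤ n_f−1 = 6, the allowed l_f values are {0, 2}.
For l_f = 0: m_f ∈ {m_i−1, m_i, m_i+1} ∩ [−0, 0] = {0} → 1 state.
For l_f = 2: m_f ∈ {m_i−1, m_i, m_i+1} ∩ [−2, 2] = {0, 1, 2} → 3 states.
Total: 4.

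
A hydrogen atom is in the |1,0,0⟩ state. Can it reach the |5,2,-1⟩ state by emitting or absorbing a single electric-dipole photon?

l: 0 → 2 (Δl = +2). Δl = ±1 fails.
Δm_l = -1 − (0) = -1. E1 requires Δm_l = 0, ±1: passes.
The transition is electric-dipole forbidden.

forbidden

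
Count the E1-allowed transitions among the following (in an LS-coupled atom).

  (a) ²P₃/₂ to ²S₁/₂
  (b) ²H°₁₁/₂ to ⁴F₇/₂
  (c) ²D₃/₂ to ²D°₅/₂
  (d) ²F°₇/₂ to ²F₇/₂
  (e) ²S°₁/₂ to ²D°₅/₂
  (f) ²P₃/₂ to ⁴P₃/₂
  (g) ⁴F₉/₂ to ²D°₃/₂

2

(a) forbidden (parity fails)
(b) forbidden (ΔS, ΔL, ΔJ fail)
(c) allowed
(d) allowed
(e) forbidden (parity, ΔL, ΔJ fail)
(f) forbidden (parity, ΔS fail)
(g) forbidden (ΔS, ΔJ fail)
Total allowed: 2 of 7.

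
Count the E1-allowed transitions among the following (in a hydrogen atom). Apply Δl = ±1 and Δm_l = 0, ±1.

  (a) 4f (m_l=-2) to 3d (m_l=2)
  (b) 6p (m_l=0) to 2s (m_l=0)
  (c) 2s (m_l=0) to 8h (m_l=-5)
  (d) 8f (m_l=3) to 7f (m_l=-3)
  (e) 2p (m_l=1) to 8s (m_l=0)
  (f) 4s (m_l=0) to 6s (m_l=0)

(a) forbidden — Δm_l = +4 (E1 requires Δm_l = 0, ±1)
(b) allowed
(c) forbidden — Δl = +5 (E1 requires Δl = ±1); Δm_l = -5 (E1 requires Δm_l = 0, ±1)
(d) forbidden — Δl = +0 (E1 requires Δl = ±1); Δm_l = -6 (E1 requires Δm_l = 0, ±1)
(e) allowed
(f) forbidden — Δl = +0 (E1 requires Δl = ±1)
Total allowed: 2 of 6.

2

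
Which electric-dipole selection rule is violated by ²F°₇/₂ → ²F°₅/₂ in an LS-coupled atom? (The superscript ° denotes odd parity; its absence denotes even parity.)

parity

ΔJ = 0, ±1 (not J=0↔0): J: 7/2 → 5/2, ΔJ = -1 — passes.
ΔS = 0: S: 1/2 → 1/2 — passes.
ΔL = 0, ±1 (not L=0↔0): L: 3 → 3, ΔL = +0 — passes.
Parity must change: odd → odd — fails.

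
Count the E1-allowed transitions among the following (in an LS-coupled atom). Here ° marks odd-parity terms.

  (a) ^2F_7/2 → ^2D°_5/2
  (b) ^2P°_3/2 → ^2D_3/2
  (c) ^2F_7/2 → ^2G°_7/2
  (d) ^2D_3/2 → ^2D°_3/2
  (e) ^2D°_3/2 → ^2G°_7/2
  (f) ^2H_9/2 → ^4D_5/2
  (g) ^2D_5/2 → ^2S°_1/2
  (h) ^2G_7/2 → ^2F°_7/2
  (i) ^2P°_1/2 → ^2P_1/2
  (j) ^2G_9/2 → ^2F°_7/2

(a) allowed
(b) allowed
(c) allowed
(d) allowed
(e) forbidden (parity, ΔL, ΔJ fail)
(f) forbidden (parity, ΔS, ΔL, ΔJ fail)
(g) forbidden (ΔL, ΔJ fail)
(h) allowed
(i) allowed
(j) allowed
Total allowed: 7 of 10.

7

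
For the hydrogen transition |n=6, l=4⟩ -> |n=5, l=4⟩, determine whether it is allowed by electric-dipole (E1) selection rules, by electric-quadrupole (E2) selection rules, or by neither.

Δl = 4 − 4 = +0; l_i + l_f = 8.
E1 (Δl = ±1): not satisfied.
E2 (Δl = 0,±2, l_i+l_f ≥ 2): satisfied.

E2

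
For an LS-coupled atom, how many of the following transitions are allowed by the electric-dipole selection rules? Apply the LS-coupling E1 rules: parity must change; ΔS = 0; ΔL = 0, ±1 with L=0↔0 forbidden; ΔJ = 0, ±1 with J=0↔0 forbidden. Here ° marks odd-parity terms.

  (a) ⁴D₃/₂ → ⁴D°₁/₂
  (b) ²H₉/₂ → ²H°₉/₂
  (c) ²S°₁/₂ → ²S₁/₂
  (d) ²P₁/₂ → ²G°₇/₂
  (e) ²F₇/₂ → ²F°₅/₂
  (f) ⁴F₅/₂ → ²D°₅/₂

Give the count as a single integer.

3

(a) allowed
(b) allowed
(c) forbidden (ΔL fails)
(d) forbidden (ΔL, ΔJ fail)
(e) allowed
(f) forbidden (ΔS fails)
Total allowed: 3 of 6.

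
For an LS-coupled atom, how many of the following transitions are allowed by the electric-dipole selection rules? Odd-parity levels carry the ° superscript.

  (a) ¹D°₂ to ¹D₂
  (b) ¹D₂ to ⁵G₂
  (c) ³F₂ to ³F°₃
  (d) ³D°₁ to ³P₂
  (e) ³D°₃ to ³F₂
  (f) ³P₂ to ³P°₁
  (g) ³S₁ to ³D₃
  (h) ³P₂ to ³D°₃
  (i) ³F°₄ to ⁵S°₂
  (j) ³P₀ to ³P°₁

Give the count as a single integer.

7

(a) allowed
(b) forbidden (parity, ΔS, ΔL fail)
(c) allowed
(d) allowed
(e) allowed
(f) allowed
(g) forbidden (parity, ΔL, ΔJ fail)
(h) allowed
(i) forbidden (parity, ΔS, ΔL, ΔJ fail)
(j) allowed
Total allowed: 7 of 10.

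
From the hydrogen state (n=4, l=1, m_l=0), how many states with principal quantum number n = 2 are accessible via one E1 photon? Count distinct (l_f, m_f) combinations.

E1 requires Δl = ±1, so l_f ∈ {0, 2}; with 0 ≤ l_f ≤ n_f−1 = 1, the allowed l_f values are {0}.
For l_f = 0: m_f ∈ {m_i−1, m_i, m_i+1} ∩ [−0, 0] = {0} → 1 state.
Total: 1.

1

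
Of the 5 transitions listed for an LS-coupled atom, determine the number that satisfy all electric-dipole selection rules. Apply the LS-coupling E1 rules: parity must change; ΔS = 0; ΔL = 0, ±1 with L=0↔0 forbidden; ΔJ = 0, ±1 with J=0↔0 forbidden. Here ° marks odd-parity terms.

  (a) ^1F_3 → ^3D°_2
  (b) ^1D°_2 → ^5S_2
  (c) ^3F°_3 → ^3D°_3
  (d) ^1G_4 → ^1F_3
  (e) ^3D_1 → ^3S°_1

(a) forbidden (ΔS fails)
(b) forbidden (ΔS, ΔL fail)
(c) forbidden (parity fails)
(d) forbidden (parity fails)
(e) forbidden (ΔL fails)
Total allowed: 0 of 5.

0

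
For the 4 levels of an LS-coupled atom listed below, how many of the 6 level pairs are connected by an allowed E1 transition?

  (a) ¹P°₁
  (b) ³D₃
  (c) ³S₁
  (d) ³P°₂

2

(a)–(b): forbidden (ΔS, ΔJ).
(a)–(c): forbidden (ΔS).
(a)–(d): forbidden (parity, ΔS).
(b)–(c): forbidden (parity, ΔL, ΔJ).
(b)–(d): allowed.
(c)–(d): allowed.
Allowed pairs: 2 of 6.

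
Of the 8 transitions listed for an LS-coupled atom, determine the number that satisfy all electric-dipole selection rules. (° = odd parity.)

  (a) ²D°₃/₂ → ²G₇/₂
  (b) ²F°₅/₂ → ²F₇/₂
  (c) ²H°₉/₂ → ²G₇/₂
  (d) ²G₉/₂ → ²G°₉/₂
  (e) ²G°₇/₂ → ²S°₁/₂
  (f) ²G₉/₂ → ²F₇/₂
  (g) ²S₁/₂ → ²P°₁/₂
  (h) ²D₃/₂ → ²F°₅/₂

(a) forbidden (ΔL, ΔJ fail)
(b) allowed
(c) allowed
(d) allowed
(e) forbidden (parity, ΔL, ΔJ fail)
(f) forbidden (parity fails)
(g) allowed
(h) allowed
Total allowed: 5 of 8.

5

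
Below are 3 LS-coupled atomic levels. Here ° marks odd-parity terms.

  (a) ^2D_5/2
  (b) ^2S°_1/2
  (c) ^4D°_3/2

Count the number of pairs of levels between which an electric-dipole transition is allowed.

(a)–(b): forbidden (ΔL, ΔJ).
(a)–(c): forbidden (ΔS).
(b)–(c): forbidden (parity, ΔS, ΔL).
Allowed pairs: 0 of 3.

0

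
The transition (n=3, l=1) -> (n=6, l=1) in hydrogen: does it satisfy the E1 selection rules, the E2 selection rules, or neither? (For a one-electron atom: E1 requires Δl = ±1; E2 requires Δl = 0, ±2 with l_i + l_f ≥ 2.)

E2

Δl = 1 − 1 = +0; l_i + l_f = 2.
E1 (Δl = ±1): not satisfied.
E2 (Δl = 0,±2, l_i+l_f ≥ 2): satisfied.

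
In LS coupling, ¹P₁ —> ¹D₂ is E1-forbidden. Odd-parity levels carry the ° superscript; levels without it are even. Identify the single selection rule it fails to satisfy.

parity

Parity must change: even → even — violated.
ΔS = 0: S: 0 → 0 — satisfied.
ΔL = 0, ±1 (not L=0↔0): L: 1 → 2, ΔL = +1 — satisfied.
ΔJ = 0, ±1 (not J=0↔0): J: 1 → 2, ΔJ = +1 — satisfied.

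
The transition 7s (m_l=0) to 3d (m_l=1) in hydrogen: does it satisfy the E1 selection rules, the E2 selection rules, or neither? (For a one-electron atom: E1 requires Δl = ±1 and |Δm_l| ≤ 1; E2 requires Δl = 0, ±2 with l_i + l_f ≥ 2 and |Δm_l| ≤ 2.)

E2

Δl = 2 − 0 = +2; l_i + l_f = 2.
Δm_l = +1.
E1 (Δl = ±1, |Δm_l| ≤ 1): not satisfied.
E2 (Δl = 0,±2, l_i+l_f ≥ 2, |Δm_l| ≤ 2): satisfied.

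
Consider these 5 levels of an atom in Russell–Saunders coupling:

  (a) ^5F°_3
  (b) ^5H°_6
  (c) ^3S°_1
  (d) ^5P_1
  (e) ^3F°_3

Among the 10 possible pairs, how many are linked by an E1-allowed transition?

(a)–(b): forbidden (parity, ΔL, ΔJ).
(a)–(c): forbidden (parity, ΔS, ΔL, ΔJ).
(a)–(d): forbidden (ΔL, ΔJ).
(a)–(e): forbidden (parity, ΔS).
(b)–(c): forbidden (parity, ΔS, ΔL, ΔJ).
(b)–(d): forbidden (ΔL, ΔJ).
(b)–(e): forbidden (parity, ΔS, ΔL, ΔJ).
(c)–(d): forbidden (ΔS).
(c)–(e): forbidden (parity, ΔL, ΔJ).
(d)–(e): forbidden (ΔS, ΔL, ΔJ).
Allowed pairs: 0 of 10.

0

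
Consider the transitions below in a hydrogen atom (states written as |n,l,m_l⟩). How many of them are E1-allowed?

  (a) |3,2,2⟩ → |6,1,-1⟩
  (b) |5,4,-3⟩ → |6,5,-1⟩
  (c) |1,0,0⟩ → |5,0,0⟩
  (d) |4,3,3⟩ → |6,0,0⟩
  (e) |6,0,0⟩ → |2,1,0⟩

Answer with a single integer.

(a) forbidden — Δm_l = -3 (E1 requires Δm_l = 0, ±1)
(b) forbidden — Δm_l = +2 (E1 requires Δm_l = 0, ±1)
(c) forbidden — Δl = +0 (E1 requires Δl = ±1)
(d) forbidden — Δl = -3 (E1 requires Δl = ±1); Δm_l = -3 (E1 requires Δm_l = 0, ±1)
(e) allowed
Total allowed: 1 of 5.

1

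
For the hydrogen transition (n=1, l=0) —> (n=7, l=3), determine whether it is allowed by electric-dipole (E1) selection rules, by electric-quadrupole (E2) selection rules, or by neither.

neither

Δl = 3 − 0 = +3; l_i + l_f = 3.
E1 (Δl = ±1): not satisfied.
E2 (Δl = 0,±2, l_i+l_f ≥ 2): not satisfied.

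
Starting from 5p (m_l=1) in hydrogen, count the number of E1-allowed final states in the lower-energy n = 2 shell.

E1 requires Δl = ±1, so l_f ∈ {0, 2}; with 0 ≤ l_f ≤ n_f−1 = 1, the allowed l_f values are {0}.
For l_f = 0: m_f ∈ {m_i−1, m_i, m_i+1} ∩ [−0, 0] = {0} → 1 state.
Total: 1.

1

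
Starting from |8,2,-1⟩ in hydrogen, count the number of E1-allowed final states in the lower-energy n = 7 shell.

E1 requires Δl = ±1, so l_f ∈ {1, 3}; with 0 ≤ l_f ≤ n_f−1 = 6, the allowed l_f values are {1, 3}.
For l_f = 1: m_f ∈ {m_i−1, m_i, m_i+1} ∩ [−1, 1] = {-1, 0} → 2 states.
For l_f = 3: m_f ∈ {m_i−1, m_i, m_i+1} ∩ [−3, 3] = {-2, -1, 0} → 3 states.
Total: 5.

5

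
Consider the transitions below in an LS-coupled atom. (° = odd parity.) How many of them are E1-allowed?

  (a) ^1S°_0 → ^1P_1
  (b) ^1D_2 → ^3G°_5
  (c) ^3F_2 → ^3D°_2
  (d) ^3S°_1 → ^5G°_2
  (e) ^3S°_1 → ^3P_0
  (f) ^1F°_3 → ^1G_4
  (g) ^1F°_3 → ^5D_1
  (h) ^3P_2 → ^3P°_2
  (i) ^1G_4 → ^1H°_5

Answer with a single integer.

(a) allowed
(b) forbidden (ΔS, ΔL, ΔJ fail)
(c) allowed
(d) forbidden (parity, ΔS, ΔL fail)
(e) allowed
(f) allowed
(g) forbidden (ΔS, ΔJ fail)
(h) allowed
(i) allowed
Total allowed: 6 of 9.

6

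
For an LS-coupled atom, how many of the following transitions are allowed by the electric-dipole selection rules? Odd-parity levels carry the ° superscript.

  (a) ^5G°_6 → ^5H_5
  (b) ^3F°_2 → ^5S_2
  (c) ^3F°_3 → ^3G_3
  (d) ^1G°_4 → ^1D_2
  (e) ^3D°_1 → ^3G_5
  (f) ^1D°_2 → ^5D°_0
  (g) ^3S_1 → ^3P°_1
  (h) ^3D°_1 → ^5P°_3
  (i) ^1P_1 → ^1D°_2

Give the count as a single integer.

(a) allowed
(b) forbidden (ΔS, ΔL fail)
(c) allowed
(d) forbidden (ΔL, ΔJ fail)
(e) forbidden (ΔL, ΔJ fail)
(f) forbidden (parity, ΔS, ΔJ fail)
(g) allowed
(h) forbidden (parity, ΔS, ΔJ fail)
(i) allowed
Total allowed: 4 of 9.

4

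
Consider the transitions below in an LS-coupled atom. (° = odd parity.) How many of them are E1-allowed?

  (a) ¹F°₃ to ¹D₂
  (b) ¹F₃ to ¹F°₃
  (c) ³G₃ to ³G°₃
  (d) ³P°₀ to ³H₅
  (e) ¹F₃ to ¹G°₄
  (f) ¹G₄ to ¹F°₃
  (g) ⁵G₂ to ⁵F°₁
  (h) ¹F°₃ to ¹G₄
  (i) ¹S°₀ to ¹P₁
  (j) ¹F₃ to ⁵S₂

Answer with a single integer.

8

(a) allowed
(b) allowed
(c) allowed
(d) forbidden (ΔL, ΔJ fail)
(e) allowed
(f) allowed
(g) allowed
(h) allowed
(i) allowed
(j) forbidden (parity, ΔS, ΔL fail)
Total allowed: 8 of 10.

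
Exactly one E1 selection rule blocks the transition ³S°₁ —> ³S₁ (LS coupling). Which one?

Parity must change: odd → even — ok.
ΔS = 0: S: 1 → 1 — ok.
ΔL = 0, ±1 (not L=0↔0): L: 0 → 0, ΔL = +0 — fails.
ΔJ = 0, ±1 (not J=0↔0): J: 1 → 1, ΔJ = +0 — ok.

the L=0 ↔ L=0 exclusion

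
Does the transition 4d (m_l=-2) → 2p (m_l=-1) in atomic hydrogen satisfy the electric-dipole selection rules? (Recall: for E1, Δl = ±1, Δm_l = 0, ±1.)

allowed

Δl = 1 − 2 = -1; the E1 rule Δl = ±1 is ✓.
m_l: -2 → -1 (Δm_l = +1). |Δm_l| ≤ 1 ✓.
All E1 selection rules are satisfied.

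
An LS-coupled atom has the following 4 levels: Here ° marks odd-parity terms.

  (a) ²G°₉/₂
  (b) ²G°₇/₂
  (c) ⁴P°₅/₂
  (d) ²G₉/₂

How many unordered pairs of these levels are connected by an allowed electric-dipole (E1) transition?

2

(a)–(b): forbidden (parity).
(a)–(c): forbidden (parity, ΔS, ΔL, ΔJ).
(a)–(d): allowed.
(b)–(c): forbidden (parity, ΔS, ΔL).
(b)–(d): allowed.
(c)–(d): forbidden (ΔS, ΔL, ΔJ).
Allowed pairs: 2 of 6.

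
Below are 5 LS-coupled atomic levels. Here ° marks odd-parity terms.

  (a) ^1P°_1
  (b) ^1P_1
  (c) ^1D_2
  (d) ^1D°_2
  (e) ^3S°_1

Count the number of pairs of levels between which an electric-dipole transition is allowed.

(a)–(b): allowed.
(a)–(c): allowed.
(a)–(d): forbidden (parity).
(a)–(e): forbidden (parity, ΔS).
(b)–(c): forbidden (parity).
(b)–(d): allowed.
(b)–(e): forbidden (ΔS).
(c)–(d): allowed.
(c)–(e): forbidden (ΔS, ΔL).
(d)–(e): forbidden (parity, ΔS, ΔL).
Allowed pairs: 4 of 10.

4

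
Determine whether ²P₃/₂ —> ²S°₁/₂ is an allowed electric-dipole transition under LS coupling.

Reading off the term symbols: S 1/2→1/2, L 1→0, J 3/2→1/2, parity even→odd.
Parity must change: even → odd — passes.
ΔS = 0: S: 1/2 → 1/2 — passes.
ΔL = 0, ±1 (not L=0↔0): L: 1 → 0, ΔL = -1 — passes.
ΔJ = 0, ±1 (not J=0↔0): J: 3/2 → 1/2, ΔJ = -1 — passes.
All four E1 rules are satisfied.

allowed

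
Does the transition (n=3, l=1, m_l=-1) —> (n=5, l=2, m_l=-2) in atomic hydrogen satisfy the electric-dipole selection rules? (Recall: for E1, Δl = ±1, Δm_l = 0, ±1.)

Initial l = 1, final l = 2, so Δl = +1. E1 requires Δl = ±1: ok.
m_l: -1 → -2 (Δm_l = -1). |Δm_l| ≤ 1 ok.
All E1 selection rules are satisfied.

allowed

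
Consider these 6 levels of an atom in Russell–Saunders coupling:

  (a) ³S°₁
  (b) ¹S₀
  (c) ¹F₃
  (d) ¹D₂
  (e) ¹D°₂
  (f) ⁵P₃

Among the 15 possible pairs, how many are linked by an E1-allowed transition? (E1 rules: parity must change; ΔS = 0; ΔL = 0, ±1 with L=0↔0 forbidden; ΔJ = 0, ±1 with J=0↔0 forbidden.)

2

(a)–(b): forbidden (ΔS, ΔL).
(a)–(c): forbidden (ΔS, ΔL, ΔJ).
(a)–(d): forbidden (ΔS, ΔL).
(a)–(e): forbidden (parity, ΔS, ΔL).
(a)–(f): forbidden (ΔS, ΔJ).
(b)–(c): forbidden (parity, ΔL, ΔJ).
(b)–(d): forbidden (parity, ΔL, ΔJ).
(b)–(e): forbidden (ΔL, ΔJ).
(b)–(f): forbidden (parity, ΔS, ΔJ).
(c)–(d): forbidden (parity).
(c)–(e): allowed.
(c)–(f): forbidden (parity, ΔS, ΔL).
(d)–(e): allowed.
(d)–(f): forbidden (parity, ΔS).
(e)–(f): forbidden (ΔS).
Allowed pairs: 2 of 15.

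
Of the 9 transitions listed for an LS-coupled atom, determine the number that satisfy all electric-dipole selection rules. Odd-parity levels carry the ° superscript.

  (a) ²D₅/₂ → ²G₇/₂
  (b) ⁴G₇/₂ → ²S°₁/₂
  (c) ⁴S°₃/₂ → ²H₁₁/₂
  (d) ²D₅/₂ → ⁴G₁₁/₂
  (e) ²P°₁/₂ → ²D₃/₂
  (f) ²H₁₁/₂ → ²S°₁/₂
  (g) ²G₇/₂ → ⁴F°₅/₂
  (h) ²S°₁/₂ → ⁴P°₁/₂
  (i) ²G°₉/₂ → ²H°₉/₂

1

(a) forbidden (parity, ΔL fail)
(b) forbidden (ΔS, ΔL, ΔJ fail)
(c) forbidden (ΔS, ΔL, ΔJ fail)
(d) forbidden (parity, ΔS, ΔL, ΔJ fail)
(e) allowed
(f) forbidden (ΔL, ΔJ fail)
(g) forbidden (ΔS fails)
(h) forbidden (parity, ΔS fail)
(i) forbidden (parity fails)
Total allowed: 1 of 9.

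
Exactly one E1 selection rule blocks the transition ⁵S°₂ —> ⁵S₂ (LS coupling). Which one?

the L=0 ↔ L=0 exclusion

Reading off the term symbols: S 2→2, L 0→0, J 2→2, parity odd→even.
Parity must change: odd → even — ✓.
ΔS = 0: S: 2 → 2 — ✓.
ΔL = 0, ±1 (not L=0↔0): L: 0 → 0, ΔL = +0 — ✗.
ΔJ = 0, ±1 (not J=0↔0): J: 2 → 2, ΔJ = +0 — ✓.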